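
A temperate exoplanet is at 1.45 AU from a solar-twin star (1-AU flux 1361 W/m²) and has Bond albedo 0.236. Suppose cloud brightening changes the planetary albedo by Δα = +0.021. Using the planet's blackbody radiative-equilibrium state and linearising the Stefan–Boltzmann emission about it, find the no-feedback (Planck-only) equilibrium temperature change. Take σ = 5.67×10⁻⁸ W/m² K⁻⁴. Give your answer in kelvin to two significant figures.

-1.5 K

Flux at the orbit: S = 1361/(1.45)² = 647.3 W/m².
Reference equilibrium: T_e = [S(1−α)/(4σ)]^(1/4) = 216.1 K.
ΔF = −(S/4)Δα = −(647.3/4)×(+0.021) = -3.398 W/m².
Linearising σT⁴ gives d(σT⁴)/dT = 4σT_e³ = 2.289 W/m² per K.
So ΔT₀ = -3.398/2.289 = -1.48 K.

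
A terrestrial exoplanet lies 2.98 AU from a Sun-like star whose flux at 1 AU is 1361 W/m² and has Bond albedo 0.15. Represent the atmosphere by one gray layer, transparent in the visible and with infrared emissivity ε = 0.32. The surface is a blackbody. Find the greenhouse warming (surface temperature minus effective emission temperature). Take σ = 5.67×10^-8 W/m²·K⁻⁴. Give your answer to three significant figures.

Flux at the orbit: S = 1361/(2.98)² = 153.3 W/m².
The planet radiates to space at T_e = [S(1−α)/(4σ)]^(1/4) = 154.8 K.
The surface balance (absorbed SW + ε·downward IR = σT_s⁴) with T_a⁴ = T_s⁴/2 reduces to T_s = T_e·[2/(2−ε)]^¼ = 161.7 K.
T_s − T_e = 161.7 − 154.8 = 6.897 K.

6.90 K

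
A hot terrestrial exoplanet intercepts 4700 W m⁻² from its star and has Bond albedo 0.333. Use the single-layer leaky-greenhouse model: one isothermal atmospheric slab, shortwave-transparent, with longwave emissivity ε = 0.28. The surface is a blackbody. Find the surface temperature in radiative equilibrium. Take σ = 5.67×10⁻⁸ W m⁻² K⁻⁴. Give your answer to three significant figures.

356 K

Effective emission temperature (TOA balance): σT_e⁴ = S(1−α)/4 = 783.7 W m⁻² → T_e = 342.9 K.
Surface balance with a leaky layer gives σT_s⁴ = σT_e⁴·2/(2−ε), so T_s = T_e·[2/(2−0.28)]^(1/4) = 356.1 K.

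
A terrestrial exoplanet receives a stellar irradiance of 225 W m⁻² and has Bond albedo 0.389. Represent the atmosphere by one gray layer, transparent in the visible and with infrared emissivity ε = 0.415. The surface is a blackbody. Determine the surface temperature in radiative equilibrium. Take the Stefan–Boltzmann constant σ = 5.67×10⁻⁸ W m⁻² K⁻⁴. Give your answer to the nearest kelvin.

166 K

The planet radiates to space at T_e = [S(1−α)/(4σ)]^(1/4) = 156.9 K.
Surface balance with a leaky layer gives σT_s⁴ = σT_e⁴·2/(2−ε), so T_s = T_e·[2/(2−0.415)]^(1/4) = 166.3 K.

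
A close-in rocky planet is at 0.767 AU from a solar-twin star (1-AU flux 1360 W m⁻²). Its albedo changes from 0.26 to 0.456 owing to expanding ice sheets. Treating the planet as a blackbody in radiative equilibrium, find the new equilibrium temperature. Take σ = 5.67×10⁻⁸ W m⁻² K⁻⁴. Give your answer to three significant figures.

273 K

Flux at the orbit: S = 1360/(0.767)² = 2312 W m⁻².
New equilibrium: T₂ = [(1−0.456)·2312/(4σ)]^(1/4) = 272.9 K.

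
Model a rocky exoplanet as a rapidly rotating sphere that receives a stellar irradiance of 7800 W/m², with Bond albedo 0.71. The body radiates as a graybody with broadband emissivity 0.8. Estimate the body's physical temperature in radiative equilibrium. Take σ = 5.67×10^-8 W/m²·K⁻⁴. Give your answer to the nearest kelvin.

The planet absorbs (1−α)S over its disc πR² and re-emits over 4πR², so the mean absorbed flux is (1−0.71)·7800/4 = 565.5 W/m².
Equating to εσT⁴ with ε = 0.8: T = (565.5/0.8σ)^(1/4) = 334.1 K.

334 kelvin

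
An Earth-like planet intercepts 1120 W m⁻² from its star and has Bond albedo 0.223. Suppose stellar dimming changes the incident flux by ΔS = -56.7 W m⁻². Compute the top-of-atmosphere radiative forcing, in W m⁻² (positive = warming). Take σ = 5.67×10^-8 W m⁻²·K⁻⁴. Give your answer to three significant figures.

Only a fraction (1−α) is absorbed and it's spread over 4πR², so ΔF = (1−α)ΔS/4 = -11.01 W m⁻².

-11.0 W m⁻²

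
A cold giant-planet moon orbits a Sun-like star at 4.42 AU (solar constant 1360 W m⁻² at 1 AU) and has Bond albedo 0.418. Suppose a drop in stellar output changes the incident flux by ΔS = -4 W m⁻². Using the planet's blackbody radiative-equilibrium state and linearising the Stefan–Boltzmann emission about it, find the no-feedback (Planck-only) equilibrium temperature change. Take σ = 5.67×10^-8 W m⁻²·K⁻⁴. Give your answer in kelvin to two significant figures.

-1.7 K

Irradiance scales as 1/d², so S = 1360 W m⁻² × (1/4.42)² = 69.61 W m⁻².
The baseline emission temperature is T_e = 115.6 K.
ΔF = Δ[S(1−α)]/4 = (1−0.418)·-4/4 = -0.5820 W m⁻².
The Planck feedback parameter is 4σT_e³ = 0.3504 W m⁻²/K.
Hence the no-feedback warming is ΔF/(4σT_e³) = -1.66 K.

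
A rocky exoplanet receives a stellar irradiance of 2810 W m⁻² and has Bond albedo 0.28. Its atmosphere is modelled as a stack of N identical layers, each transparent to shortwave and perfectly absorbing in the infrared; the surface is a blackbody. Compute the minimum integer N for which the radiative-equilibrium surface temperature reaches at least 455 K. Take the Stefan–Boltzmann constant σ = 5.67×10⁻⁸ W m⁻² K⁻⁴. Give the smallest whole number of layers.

4

OLR = S(1−α)/4 = 505.8 W m⁻²; the top layer radiates at T_e = 307.3 K.
Need (N+1)T_e⁴ ≥ T_s⁴, i.e. N+1 ≥ (455/307.3)⁴ = 4.805.
The minimum whole number is N = 4.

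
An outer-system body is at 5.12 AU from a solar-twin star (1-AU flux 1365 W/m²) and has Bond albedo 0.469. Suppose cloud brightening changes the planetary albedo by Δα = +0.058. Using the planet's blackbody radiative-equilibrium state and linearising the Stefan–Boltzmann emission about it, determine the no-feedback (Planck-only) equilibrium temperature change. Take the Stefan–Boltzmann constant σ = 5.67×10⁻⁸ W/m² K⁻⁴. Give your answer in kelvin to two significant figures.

-2.9 K

Irradiance scales as 1/d², so S = 1365 W/m² × (1/5.12)² = 52.07 W/m².
The baseline emission temperature is T_e = 105.1 K.
The change in absorbed flux is Δ[S(1−α)/4] = −SΔα/4 = -0.7550 W/m².
Linearising σT⁴ gives d(σT⁴)/dT = 4σT_e³ = 0.2631 W/m² per K.
ΔT₀ = ΔF/λ_P = -0.7550/0.2631 = -2.87 K.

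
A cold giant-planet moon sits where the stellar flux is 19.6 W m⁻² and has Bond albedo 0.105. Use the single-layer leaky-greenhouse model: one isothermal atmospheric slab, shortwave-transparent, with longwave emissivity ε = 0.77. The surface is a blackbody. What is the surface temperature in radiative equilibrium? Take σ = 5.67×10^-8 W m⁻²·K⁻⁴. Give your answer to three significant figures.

The planet radiates to space at T_e = [S(1−α)/(4σ)]^(1/4) = 93.78 K.
The surface balance (absorbed SW + ε·downward IR = σT_s⁴) with T_a⁴ = T_s⁴/2 reduces to T_s = T_e·[2/(2−ε)]^¼ = 105.9 K.

106 kelvin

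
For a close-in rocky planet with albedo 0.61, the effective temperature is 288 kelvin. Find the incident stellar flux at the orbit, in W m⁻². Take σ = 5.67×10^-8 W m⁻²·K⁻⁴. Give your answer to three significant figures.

From S(1−α)/4 = σT⁴: S = 4σT⁴/(1−α).
The emitted flux is σT⁴ = 390.1 W m⁻².
So S = 4×390.1/(1−0.61) = 4001 W m⁻².

4000 W m⁻²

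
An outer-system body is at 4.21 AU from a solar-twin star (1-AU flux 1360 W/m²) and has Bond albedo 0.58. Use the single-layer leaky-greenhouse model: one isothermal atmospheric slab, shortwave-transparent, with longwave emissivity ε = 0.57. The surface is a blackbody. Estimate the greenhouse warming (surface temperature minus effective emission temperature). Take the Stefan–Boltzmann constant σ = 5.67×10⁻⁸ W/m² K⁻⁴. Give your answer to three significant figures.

9.55 kelvin

By the inverse-square law, S = 1360/4.21² = 76.73 W/m².
The planet radiates to space at T_e = [S(1−α)/(4σ)]^(1/4) = 109.2 K.
Surface balance with a leaky layer gives σT_s⁴ = σT_e⁴·2/(2−ε), so T_s = T_e·[2/(2−0.57)]^(1/4) = 118.7 K.
The atmosphere warms the surface by 9.552 K.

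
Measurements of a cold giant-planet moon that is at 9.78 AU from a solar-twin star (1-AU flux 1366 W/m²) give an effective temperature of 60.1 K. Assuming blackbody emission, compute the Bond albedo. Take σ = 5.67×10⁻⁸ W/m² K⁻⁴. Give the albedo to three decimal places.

Irradiance scales as 1/d², so S = 1366 W/m² × (1/9.78)² = 14.28 W/m².
From σT⁴ = S(1−α)/4 we invert for α: 1−α = 4σT⁴/S.
4σT⁴ = 4·5.67×10⁻⁸·(60.1)⁴ = 2.959 W/m².
Hence α = 1 − 2.959/14.28 = 0.7928.

0.793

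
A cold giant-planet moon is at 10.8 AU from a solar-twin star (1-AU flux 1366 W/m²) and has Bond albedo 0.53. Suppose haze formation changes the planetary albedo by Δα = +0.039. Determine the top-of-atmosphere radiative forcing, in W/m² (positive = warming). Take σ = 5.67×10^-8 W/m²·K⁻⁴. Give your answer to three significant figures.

-0.114 W/m²

By the inverse-square law, S = 1366/10.8² = 11.71 W/m².
ΔF = −(S/4)Δα = −(11.71/4)×(+0.039) = -0.1142 W/m².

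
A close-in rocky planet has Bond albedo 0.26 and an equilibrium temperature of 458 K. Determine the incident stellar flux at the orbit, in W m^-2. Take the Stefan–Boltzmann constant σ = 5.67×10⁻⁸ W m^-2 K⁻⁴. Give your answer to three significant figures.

Invert the energy balance for S: S = 4σT⁴/(1−α).
The emitted flux is σT⁴ = 2495 W m^-2.
So S = 4×2495/(1−0.26) = 13490 W m^-2.

13500 W m^-2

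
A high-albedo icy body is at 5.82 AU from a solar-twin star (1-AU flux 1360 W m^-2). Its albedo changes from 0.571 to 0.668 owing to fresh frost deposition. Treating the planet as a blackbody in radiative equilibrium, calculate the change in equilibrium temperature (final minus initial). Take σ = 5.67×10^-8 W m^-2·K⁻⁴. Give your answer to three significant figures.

-5.79 kelvin

Flux at the orbit: S = 1360/(5.82)² = 40.15 W m^-2.
Before: T₁ = [40.15·0.429/(4σ)]^(1/4) = 93.35 K.
After:  T₂ = [40.15·0.332/(4σ)]^(1/4) = 87.56 K.
ΔT = T₂ − T₁ = -5.794 K.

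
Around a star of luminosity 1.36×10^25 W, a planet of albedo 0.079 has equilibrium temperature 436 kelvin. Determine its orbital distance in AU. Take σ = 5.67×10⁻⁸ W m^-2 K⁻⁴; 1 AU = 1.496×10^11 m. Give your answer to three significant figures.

Required flux: S = 4σT⁴/(1−α) = 8899 W m^-2.
S = L/(4πd²) → d = √(L/4πS) = √(1.36×10^25/(4π·8899)) = 1.103×10^10 m = 0.07372 AU.

0.0737 AU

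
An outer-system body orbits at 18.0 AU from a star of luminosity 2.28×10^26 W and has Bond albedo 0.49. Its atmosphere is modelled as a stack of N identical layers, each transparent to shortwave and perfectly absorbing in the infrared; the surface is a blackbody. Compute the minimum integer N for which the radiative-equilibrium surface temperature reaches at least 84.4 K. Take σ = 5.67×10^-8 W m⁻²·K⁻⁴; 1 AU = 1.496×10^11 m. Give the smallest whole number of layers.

d = 18.0 × 1.496×10^11 m = 2.693×10^12 m.
Flux at the orbit: S = L/(4πd²) = 2.28×10^26/(4π·(2.69×10^12)²) = 2.502 W m⁻².
Top-of-atmosphere balance: σT_e⁴ = S(1−α)/4 = 0.3190 W m⁻² → T_e = 48.70 K.
Since T_s⁴ = (N+1)T_e⁴, we need N ≥ (T_s/T_e)⁴ − 1 = 8.018.
So N ≥ 8.018; the smallest integer is N = 9.

9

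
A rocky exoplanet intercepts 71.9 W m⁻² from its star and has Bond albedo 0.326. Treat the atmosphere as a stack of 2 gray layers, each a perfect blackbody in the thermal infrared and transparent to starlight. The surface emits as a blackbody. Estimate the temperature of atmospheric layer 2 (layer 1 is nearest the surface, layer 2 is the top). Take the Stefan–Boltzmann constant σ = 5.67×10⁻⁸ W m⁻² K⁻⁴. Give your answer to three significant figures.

The effective emission temperature is T_e = [S(1−α)/(4σ)]^¼ = 120.9 K.
The net upward flux σT_e⁴ is constant between every pair of levels, so T_k⁴ = (N+1−k)T_e⁴.
With k = 2: T_2 = (2+1−2)^¼·120.9 K = 120.9 K.

121 kelvin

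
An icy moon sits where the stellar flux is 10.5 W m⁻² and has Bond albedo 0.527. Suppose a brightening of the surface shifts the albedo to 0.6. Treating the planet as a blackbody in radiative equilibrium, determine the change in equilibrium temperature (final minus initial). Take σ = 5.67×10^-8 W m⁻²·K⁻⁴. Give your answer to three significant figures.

-2.81 K

Initial: T₁ = [S(1−0.527)/(4σ)]^(1/4) = 68.41 K.
With α = 0.6, T₂ = 65.60 K.
ΔT = T₂ − T₁ = -2.808 K.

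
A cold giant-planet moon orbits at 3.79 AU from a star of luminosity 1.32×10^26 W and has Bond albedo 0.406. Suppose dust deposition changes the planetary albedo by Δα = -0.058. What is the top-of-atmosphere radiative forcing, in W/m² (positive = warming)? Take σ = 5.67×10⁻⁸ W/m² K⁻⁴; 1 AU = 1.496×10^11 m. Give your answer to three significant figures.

d = 3.79 × 1.496×10^11 m = 5.670×10^11 m.
Flux at the orbit: S = L/(4πd²) = 1.32×10^26/(4π·(5.67×10^11)²) = 32.68 W/m².
ΔF = −(S/4)Δα = −(32.68/4)×(-0.058) = 0.4738 W/m².

0.474 W/m²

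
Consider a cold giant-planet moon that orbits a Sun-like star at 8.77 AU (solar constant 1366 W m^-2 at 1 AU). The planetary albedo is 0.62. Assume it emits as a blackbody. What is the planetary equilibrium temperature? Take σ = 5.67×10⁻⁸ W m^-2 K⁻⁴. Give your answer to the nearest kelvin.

74 K

Flux at the orbit: S = 1366/(8.77)² = 17.76 W m^-2.
Absorbed flux (global mean): S(1−α)/4 = 17.76·0.38/4 = 1.687 W m^-2.
Set σT⁴ = 1.687 → T = (1.687/σ)^(1/4) = 73.86 K.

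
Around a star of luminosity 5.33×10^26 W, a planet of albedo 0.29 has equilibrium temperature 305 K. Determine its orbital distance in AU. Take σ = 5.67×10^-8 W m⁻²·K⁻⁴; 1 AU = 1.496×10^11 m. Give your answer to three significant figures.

0.828 AU

Required flux: S = 4σT⁴/(1−α) = 2764 W m⁻².
Then d = [L/(4πS)]^(1/2) = 1.239×10^11 m, i.e. 0.8280 AU.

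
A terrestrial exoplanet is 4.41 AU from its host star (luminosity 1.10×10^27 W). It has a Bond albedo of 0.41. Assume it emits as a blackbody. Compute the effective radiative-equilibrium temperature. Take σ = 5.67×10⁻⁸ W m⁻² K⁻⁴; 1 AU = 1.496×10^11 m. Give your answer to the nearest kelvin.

151 kelvin

d = 4.41 × 1.496×10^11 m = 6.597×10^11 m.
S = L/(4πd²) = 201.1 W m⁻².
The planet absorbs (1−α)S over its disc πR² and re-emits over 4πR², so the mean absorbed flux is (1−0.41)·201.1/4 = 29.66 W m⁻².
Balancing against σT⁴: T = (29.66/5.67×10⁻⁸)^(1/4) = 151.2 K.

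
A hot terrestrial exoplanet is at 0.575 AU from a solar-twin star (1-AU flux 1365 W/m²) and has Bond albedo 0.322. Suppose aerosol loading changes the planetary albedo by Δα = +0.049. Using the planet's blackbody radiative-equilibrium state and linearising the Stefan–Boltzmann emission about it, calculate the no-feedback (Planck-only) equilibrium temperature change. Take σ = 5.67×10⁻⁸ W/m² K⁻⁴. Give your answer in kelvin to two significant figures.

-6.0 K

Irradiance scales as 1/d², so S = 1365 W/m² × (1/0.575)² = 4129 W/m².
Reference equilibrium: T_e = [S(1−α)/(4σ)]^(1/4) = 333.3 K.
ΔF = −(S/4)Δα = −(4129/4)×(+0.049) = -50.57 W/m².
Planck response: λ_P = 4σT_e³ = 4·5.67×10⁻⁸·(333.3)³ = 8.398 W/m²/K.
ΔT₀ = ΔF/λ_P = -50.57/8.398 = -6.02 K.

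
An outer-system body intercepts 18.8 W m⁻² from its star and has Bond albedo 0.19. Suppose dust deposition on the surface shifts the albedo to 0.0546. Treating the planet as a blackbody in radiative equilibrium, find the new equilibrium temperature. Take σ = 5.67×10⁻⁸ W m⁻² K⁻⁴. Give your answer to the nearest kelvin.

94 kelvin

T₂ = [S(1−α₂)/(4σ)]^(1/4) = [18.80·0.945/(4σ)]^(1/4) = 94.09 K.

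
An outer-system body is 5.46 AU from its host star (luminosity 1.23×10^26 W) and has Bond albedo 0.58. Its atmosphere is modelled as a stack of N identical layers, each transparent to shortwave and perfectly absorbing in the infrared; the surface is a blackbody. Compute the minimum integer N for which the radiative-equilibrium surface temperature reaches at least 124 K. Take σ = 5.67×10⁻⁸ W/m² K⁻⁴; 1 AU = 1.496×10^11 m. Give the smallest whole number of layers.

8

d = 5.46 × 1.496×10^11 m = 8.168×10^11 m.
Spreading L over a sphere of radius d: S = 1.23×10^26/(4π·8.17×10^11²) = 14.67 W/m².
OLR = S(1−α)/4 = 1.540 W/m²; the top layer radiates at T_e = 72.20 K.
Since T_s⁴ = (N+1)T_e⁴, we need N ≥ (T_s/T_e)⁴ − 1 = 7.702.
Rounding up, N = 8.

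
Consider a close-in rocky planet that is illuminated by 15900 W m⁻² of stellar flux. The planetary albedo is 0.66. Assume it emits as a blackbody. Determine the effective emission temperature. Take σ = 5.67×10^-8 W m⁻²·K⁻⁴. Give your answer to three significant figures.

Absorbed flux (global mean): S(1−α)/4 = 15900·0.34/4 = 1351 W m⁻².
In equilibrium σT⁴ equals this, so T = 392.9 K.

393 K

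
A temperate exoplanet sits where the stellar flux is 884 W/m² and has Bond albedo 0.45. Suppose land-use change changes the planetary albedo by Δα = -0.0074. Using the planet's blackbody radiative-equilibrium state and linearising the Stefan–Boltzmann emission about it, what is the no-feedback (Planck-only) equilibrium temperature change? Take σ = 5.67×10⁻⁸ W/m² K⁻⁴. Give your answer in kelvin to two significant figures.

The baseline emission temperature is T_e = 215.2 K.
TOA radiative forcing: ΔF = −S·Δα/4 = −884.0·(-0.0074)/4 = 1.635 W/m².
Linearising σT⁴ gives d(σT⁴)/dT = 4σT_e³ = 2.260 W/m² per K.
ΔT₀ = ΔF/λ_P = 1.635/2.260 = 0.724 K.

0.72 K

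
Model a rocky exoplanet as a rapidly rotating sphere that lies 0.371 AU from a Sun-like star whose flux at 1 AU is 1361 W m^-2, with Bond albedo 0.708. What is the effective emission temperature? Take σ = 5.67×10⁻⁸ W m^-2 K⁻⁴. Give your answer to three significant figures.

336 K

Flux at the orbit: S = 1361/(0.371)² = 9888 W m^-2.
Absorbed flux (global mean): S(1−α)/4 = 9888·0.292/4 = 721.8 W m^-2.
In equilibrium σT⁴ equals this, so T = 335.9 K.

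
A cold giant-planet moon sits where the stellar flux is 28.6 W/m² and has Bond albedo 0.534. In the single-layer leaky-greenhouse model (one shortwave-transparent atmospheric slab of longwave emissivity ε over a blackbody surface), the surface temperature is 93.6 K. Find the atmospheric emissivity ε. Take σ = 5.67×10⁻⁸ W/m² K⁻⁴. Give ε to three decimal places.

0.469

TOA balance gives T_e = 87.55 K.
Inverting T_s⁴ = 2T_e⁴/(2−ε): (T_e/T_s)⁴ = 0.7656, so ε = 2(1 − 0.7656) = 0.4688.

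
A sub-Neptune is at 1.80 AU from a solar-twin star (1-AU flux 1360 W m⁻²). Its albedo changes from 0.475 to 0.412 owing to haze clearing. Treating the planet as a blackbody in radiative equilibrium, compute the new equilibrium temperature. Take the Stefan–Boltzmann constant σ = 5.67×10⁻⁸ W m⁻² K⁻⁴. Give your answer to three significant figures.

182 K

By the inverse-square law, S = 1360/1.80² = 419.8 W m⁻².
T₂ = [S(1−α₂)/(4σ)]^(1/4) = [419.8·0.588/(4σ)]^(1/4) = 181.6 K.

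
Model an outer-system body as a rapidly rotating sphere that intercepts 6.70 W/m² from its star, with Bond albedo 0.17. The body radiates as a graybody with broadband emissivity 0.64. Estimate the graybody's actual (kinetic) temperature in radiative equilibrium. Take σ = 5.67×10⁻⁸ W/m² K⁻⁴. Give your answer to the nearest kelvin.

79 kelvin

The planet absorbs (1−α)S over its disc πR² and re-emits over 4πR², so the mean absorbed flux is (1−0.17)·6.700/4 = 1.390 W/m².
Radiative balance εσT⁴ = 1.390 gives T = [1.390/(0.64·σ)]^(1/4) = 78.67 K.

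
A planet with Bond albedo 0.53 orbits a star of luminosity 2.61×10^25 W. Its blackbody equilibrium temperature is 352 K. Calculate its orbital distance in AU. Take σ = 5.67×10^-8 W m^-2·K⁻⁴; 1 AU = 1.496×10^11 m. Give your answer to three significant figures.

Energy balance gives S = 4σT⁴/(1−α) = 7408 W m^-2.
Then d = [L/(4πS)]^(1/2) = 1.674×10^10 m, i.e. 0.1119 AU.

0.112 AU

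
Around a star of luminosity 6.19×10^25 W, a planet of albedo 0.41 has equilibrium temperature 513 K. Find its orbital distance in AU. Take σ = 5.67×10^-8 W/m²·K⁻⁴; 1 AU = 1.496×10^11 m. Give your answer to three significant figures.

0.0909 AU

The flux needed for this T is 4σT⁴/(1−0.41) = 26620 W/m².
S = L/(4πd²) → d = √(L/4πS) = √(6.19×10^25/(4π·26620)) = 1.360×10^10 m = 0.09092 AU.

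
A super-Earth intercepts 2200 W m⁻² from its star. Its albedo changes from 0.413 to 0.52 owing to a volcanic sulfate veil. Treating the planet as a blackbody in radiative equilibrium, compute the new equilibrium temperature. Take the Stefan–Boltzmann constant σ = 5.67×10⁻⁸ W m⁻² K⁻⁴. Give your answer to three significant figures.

261 kelvin

With the new albedo, S(1−α₂)/4 = 264.0 W m⁻², so T₂ = 261.2 K.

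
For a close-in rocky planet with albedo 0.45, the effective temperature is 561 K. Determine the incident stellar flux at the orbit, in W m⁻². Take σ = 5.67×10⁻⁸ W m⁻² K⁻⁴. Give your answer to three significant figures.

40800 W m⁻²

Invert the energy balance for S: S = 4σT⁴/(1−α).
The emitted flux is σT⁴ = 5616 W m⁻².
S = 4·5616/0.55 = 40840 W m⁻².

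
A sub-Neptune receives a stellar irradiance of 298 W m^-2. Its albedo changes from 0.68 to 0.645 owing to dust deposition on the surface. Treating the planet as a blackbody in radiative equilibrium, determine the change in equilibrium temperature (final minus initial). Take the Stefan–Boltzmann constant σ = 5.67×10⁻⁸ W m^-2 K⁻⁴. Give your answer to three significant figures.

Before: T₁ = [298.0·0.32/(4σ)]^(1/4) = 143.2 K.
After:  T₂ = [298.0·0.355/(4σ)]^(1/4) = 147.0 K.
ΔT = T₂ − T₁ = 3.764 K.

3.76 kelvin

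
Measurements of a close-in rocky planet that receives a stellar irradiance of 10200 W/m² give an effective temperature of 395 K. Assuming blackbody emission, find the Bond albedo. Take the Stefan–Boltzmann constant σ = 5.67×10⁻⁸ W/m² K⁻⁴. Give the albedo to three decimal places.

0.459

Rearranging the radiative balance, α = 1 − 4σT⁴/S.
4σT⁴ = 4·5.67×10⁻⁸·(395)⁴ = 5521 W/m².
Hence α = 1 − 5521/10200 = 0.4587.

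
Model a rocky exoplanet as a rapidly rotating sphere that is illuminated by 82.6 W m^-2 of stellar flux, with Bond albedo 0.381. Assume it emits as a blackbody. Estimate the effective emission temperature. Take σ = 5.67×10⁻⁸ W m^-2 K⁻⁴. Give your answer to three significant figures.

The planet absorbs (1−α)S over its disc πR² and re-emits over 4πR², so the mean absorbed flux is (1−0.381)·82.60/4 = 12.78 W m^-2.
Balancing against σT⁴: T = (12.78/5.67×10⁻⁸)^(1/4) = 122.5 K.

123 kelvin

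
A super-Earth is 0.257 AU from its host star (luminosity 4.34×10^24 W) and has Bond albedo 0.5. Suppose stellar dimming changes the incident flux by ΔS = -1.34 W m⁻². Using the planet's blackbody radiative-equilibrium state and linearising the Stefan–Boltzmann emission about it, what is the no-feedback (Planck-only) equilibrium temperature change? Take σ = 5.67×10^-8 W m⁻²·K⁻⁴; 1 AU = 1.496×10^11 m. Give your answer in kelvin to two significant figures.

-0.22 kelvin

d = 0.257 × 1.496×10^11 m = 3.845×10^10 m.
S = L/(4πd²) = 233.6 W m⁻².
Unperturbed T_e = [233.6·(1−0.5)/(4σ)]^¼ = 150.7 K.
ΔF = Δ[S(1−α)]/4 = (1−0.5)·-1.34/4 = -0.1675 W m⁻².
The Planck feedback parameter is 4σT_e³ = 0.7754 W m⁻²/K.
Hence the no-feedback warming is ΔF/(4σT_e³) = -0.216 K.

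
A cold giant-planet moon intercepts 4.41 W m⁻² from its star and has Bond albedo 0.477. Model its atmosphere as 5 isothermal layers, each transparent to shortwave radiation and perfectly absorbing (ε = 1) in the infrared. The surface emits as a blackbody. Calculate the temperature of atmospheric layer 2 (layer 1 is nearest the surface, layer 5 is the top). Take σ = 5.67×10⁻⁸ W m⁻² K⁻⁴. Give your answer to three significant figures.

79.9 kelvin

The effective emission temperature is T_e = [S(1−α)/(4σ)]^¼ = 56.47 K.
Each opaque layer satisfies 2T_j⁴ = T_{j−1}⁴ + T_{j+1}⁴, giving T_k⁴ = (N+1−k)T_e⁴.
With k = 2: T_2 = (5+1−2)^¼·56.47 K = 79.86 K.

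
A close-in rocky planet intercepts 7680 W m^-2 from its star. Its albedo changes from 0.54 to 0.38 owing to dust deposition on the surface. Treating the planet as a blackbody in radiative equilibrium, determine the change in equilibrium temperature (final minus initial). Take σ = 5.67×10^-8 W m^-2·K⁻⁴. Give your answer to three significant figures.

27.4 kelvin

With α = 0.54, T₁ = 353.3 K.
With α = 0.38, T₂ = 380.7 K.
ΔT = T₂ − T₁ = 27.37 K.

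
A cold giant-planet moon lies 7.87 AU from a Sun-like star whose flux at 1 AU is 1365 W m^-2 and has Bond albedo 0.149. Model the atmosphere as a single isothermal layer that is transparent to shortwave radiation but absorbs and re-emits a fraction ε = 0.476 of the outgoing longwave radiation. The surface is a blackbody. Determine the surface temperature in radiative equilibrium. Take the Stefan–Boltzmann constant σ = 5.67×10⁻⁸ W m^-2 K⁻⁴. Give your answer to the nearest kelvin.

102 kelvin

Flux at the orbit: S = 1365/(7.87)² = 22.04 W m^-2.
The planet radiates to space at T_e = [S(1−α)/(4σ)]^(1/4) = 95.36 K.
Surface balance with a leaky layer gives σT_s⁴ = σT_e⁴·2/(2−ε), so T_s = T_e·[2/(2−0.476)]^(1/4) = 102.1 K.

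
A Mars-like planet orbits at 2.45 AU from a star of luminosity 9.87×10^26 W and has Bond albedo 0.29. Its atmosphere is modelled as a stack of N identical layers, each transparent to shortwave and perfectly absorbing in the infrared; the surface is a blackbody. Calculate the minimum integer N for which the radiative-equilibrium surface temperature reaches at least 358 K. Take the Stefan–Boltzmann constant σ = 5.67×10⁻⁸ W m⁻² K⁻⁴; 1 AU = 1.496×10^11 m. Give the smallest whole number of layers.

8

Orbital distance: d = 2.45 AU = 3.665×10^11 m.
Flux at the orbit: S = L/(4πd²) = 9.87×10^26/(4π·(3.67×10^11)²) = 584.7 W m⁻².
Top-of-atmosphere balance: σT_e⁴ = S(1−α)/4 = 103.8 W m⁻² → T_e = 206.8 K.
T_s = (N+1)^(1/4)·T_e ≥ 358 K requires N+1 ≥ (T_s/T_e)⁴ = (358/206.8)⁴ = 8.974.
Rounding up, N = 8.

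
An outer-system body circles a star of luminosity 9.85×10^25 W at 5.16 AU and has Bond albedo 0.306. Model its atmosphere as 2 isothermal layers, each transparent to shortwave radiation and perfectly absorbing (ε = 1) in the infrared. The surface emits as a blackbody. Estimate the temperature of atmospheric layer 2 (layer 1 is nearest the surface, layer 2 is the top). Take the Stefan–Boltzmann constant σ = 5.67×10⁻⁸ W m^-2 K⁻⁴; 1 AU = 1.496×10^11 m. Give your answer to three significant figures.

79.7 kelvin

Orbital distance: d = 5.16 AU = 7.719×10^11 m.
S = L/(4πd²) = 13.15 W m^-2.
OLR = S(1−α)/4 = 2.282 W m^-2; the top layer radiates at T_e = 79.65 K.
In the N-layer model, layer k (counted from the surface) has T_k = (N+1−k)^(1/4)·T_e.
T_2 = (1)^(1/4)·79.65 = 79.65 K.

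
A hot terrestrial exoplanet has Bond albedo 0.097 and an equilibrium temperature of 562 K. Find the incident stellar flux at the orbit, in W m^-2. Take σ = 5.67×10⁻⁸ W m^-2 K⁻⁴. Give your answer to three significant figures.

25100 W m^-2

From S(1−α)/4 = σT⁴: S = 4σT⁴/(1−α).
The emitted flux is σT⁴ = 5656 W m^-2.
So S = 4×5656/(1−0.097) = 25060 W m^-2.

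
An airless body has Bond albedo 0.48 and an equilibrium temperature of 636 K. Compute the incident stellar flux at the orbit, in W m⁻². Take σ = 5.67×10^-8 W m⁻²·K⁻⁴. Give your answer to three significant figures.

71400 W m⁻²

Invert the energy balance for S: S = 4σT⁴/(1−α).
The emitted flux is σT⁴ = 9277 W m⁻².
S = 4·9277/0.52 = 71360 W m⁻².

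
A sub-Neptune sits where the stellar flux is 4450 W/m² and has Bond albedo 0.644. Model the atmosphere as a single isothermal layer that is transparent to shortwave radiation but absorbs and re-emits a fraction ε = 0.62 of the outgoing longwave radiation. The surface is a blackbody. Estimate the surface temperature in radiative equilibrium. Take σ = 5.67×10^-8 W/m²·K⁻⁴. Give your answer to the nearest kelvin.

317 K

Effective emission temperature (TOA balance): σT_e⁴ = S(1−α)/4 = 396.0 W/m² → T_e = 289.1 K.
For a single slab of emissivity ε, T_s⁴ = 2T_e⁴/(2−ε); thus T_s = 289.1·(1.449)^(1/4) = 317.2 K.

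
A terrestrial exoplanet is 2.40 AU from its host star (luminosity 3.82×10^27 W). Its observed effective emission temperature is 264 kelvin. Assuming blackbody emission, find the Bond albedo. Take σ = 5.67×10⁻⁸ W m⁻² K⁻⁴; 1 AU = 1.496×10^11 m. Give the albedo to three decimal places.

0.533

Orbital distance: d = 2.40 AU = 3.590×10^11 m.
S = L/(4πd²) = 2358 W m⁻².
Energy balance: S(1−α)/4 = σT⁴, so 1−α = 4σT⁴/S.
4σT⁴ = 4·5.67×10⁻⁸·(264)⁴ = 1102 W m⁻².
1−α = 1102/2358 = 0.4672, so α = 0.5328.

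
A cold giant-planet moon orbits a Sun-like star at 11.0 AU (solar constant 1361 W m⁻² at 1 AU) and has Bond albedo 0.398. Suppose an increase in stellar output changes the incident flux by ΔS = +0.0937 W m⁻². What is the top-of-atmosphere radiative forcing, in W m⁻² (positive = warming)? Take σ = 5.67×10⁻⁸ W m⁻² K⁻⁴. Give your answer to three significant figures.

0.0141 W m⁻²

By the inverse-square law, S = 1361/11.0² = 11.25 W m⁻².
Only a fraction (1−α) is absorbed and it's spread over 4πR², so ΔF = (1−α)ΔS/4 = 0.01410 W m⁻².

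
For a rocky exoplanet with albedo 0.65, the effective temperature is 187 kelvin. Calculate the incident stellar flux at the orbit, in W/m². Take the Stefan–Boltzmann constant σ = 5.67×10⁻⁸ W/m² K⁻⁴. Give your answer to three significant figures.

792 W/m²

Invert the energy balance for S: S = 4σT⁴/(1−α).
The emitted flux is σT⁴ = 69.33 W/m².
S = 4·69.33/0.35 = 792.4 W/m².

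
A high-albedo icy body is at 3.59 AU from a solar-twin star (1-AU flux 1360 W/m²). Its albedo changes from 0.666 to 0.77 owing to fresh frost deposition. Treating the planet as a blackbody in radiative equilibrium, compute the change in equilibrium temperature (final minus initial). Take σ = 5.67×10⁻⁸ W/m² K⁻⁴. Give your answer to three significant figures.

By the inverse-square law, S = 1360/3.59² = 105.5 W/m².
With α = 0.666, T₁ = 111.7 K.
Final:   T₂ = [S(1−0.77)/(4σ)]^(1/4) = 101.7 K.
Change: 101.7 − 111.7 = -9.942 K.

-9.94 K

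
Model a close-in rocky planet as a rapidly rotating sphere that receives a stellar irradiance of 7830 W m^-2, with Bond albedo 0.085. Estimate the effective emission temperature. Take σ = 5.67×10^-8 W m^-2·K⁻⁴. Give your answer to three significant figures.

Averaging over the sphere, the absorbed flux is S(1−α)/4 = 1791 W m^-2.
Set σT⁴ = 1791 → T = (1791/σ)^(1/4) = 421.6 K.

422 kelvin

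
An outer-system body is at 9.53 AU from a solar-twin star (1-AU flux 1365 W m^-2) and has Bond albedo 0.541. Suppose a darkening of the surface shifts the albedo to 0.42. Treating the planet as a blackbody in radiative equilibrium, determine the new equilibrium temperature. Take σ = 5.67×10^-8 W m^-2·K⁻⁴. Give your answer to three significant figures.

78.7 K

Flux at the orbit: S = 1365/(9.53)² = 15.03 W m^-2.
T₂ = [S(1−α₂)/(4σ)]^(1/4) = [15.03·0.58/(4σ)]^(1/4) = 78.74 K.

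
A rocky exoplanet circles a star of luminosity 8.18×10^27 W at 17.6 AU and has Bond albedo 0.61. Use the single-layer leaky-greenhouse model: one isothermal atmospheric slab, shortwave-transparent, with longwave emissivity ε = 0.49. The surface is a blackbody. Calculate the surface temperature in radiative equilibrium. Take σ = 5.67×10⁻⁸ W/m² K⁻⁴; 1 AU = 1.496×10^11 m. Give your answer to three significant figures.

121 K

d = 17.6 × 1.496×10^11 m = 2.633×10^12 m.
Spreading L over a sphere of radius d: S = 8.18×10^27/(4π·2.63×10^12²) = 93.90 W/m².
Effective emission temperature (TOA balance): σT_e⁴ = S(1−α)/4 = 9.155 W/m² → T_e = 112.7 K.
The surface balance (absorbed SW + ε·downward IR = σT_s⁴) with T_a⁴ = T_s⁴/2 reduces to T_s = T_e·[2/(2−ε)]^¼ = 120.9 K.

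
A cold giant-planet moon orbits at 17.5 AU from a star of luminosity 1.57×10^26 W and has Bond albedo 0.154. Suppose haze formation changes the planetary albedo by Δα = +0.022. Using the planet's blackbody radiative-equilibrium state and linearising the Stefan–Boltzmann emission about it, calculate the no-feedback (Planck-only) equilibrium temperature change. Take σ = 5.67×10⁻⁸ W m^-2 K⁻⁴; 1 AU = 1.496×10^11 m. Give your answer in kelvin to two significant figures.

d = 17.5 × 1.496×10^11 m = 2.618×10^12 m.
Flux at the orbit: S = L/(4πd²) = 1.57×10^26/(4π·(2.62×10^12)²) = 1.823 W m^-2.
The baseline emission temperature is T_e = 51.06 K.
ΔF = −(S/4)Δα = −(1.823/4)×(+0.022) = -0.01003 W m^-2.
Linearising σT⁴ gives d(σT⁴)/dT = 4σT_e³ = 0.03020 W m^-2 per K.
ΔT₀ = ΔF/λ_P = -0.01003/0.03020 = -0.332 K.

-0.33 K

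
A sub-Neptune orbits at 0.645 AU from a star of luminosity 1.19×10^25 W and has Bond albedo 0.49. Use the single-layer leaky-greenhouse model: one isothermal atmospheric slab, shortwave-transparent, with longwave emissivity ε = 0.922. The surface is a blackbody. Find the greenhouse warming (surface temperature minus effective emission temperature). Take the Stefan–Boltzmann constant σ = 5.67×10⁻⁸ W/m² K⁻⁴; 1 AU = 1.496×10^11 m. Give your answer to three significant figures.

20.5 K

d = 0.645 × 1.496×10^11 m = 9.649×10^10 m.
S = L/(4πd²) = 101.7 W/m².
Effective emission temperature (TOA balance): σT_e⁴ = S(1−α)/4 = 12.97 W/m² → T_e = 123.0 K.
For a single slab of emissivity ε, T_s⁴ = 2T_e⁴/(2−ε); thus T_s = 123.0·(1.855)^(1/4) = 143.5 K.
The atmosphere warms the surface by 20.55 K.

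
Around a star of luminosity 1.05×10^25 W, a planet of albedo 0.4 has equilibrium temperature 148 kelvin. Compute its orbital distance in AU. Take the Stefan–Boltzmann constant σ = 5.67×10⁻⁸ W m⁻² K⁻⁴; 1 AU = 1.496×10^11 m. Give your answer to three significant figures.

0.454 AU

Required flux: S = 4σT⁴/(1−α) = 181.4 W m⁻².
From L = 4πd²S, d = √(1.05×10^25/(4π·181.4)) = 6.788×10^10 m = 0.4537 AU.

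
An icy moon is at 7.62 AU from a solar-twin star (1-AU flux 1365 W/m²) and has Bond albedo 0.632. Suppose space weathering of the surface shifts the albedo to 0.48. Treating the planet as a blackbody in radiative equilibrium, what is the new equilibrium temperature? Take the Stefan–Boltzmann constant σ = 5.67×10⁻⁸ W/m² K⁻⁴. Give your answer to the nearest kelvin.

Irradiance scales as 1/d², so S = 1365 W/m² × (1/7.62)² = 23.51 W/m².
T₂ = [S(1−α₂)/(4σ)]^(1/4) = [23.51·0.52/(4σ)]^(1/4) = 85.68 K.

86 kelvin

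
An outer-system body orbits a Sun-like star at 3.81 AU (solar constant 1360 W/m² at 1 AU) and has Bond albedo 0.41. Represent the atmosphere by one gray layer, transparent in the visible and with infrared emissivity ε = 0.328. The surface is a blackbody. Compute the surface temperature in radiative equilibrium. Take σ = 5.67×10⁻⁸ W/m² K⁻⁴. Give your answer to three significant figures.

By the inverse-square law, S = 1360/3.81² = 93.69 W/m².
Effective emission temperature (TOA balance): σT_e⁴ = S(1−α)/4 = 13.82 W/m² → T_e = 124.9 K.
For a single slab of emissivity ε, T_s⁴ = 2T_e⁴/(2−ε); thus T_s = 124.9·(1.196)^(1/4) = 130.7 K.

131 kelvin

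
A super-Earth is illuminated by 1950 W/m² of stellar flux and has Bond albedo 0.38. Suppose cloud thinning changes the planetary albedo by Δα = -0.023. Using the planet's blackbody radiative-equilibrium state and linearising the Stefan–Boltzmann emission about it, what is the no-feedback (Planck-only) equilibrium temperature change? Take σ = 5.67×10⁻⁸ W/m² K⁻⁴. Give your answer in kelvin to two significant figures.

Unperturbed T_e = [1950·(1−0.38)/(4σ)]^¼ = 270.2 K.
ΔF = −(S/4)Δα = −(1950/4)×(-0.023) = 11.21 W/m².
The Planck feedback parameter is 4σT_e³ = 4.474 W/m²/K.
So ΔT₀ = 11.21/4.474 = 2.51 K.

2.5 K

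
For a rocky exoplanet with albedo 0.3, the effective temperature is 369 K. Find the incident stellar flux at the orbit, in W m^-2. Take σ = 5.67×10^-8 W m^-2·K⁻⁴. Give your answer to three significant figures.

From S(1−α)/4 = σT⁴: S = 4σT⁴/(1−α).
The emitted flux is σT⁴ = 1051 W m^-2.
S = 4·1051/0.7 = 6007 W m^-2.

6010 W m^-2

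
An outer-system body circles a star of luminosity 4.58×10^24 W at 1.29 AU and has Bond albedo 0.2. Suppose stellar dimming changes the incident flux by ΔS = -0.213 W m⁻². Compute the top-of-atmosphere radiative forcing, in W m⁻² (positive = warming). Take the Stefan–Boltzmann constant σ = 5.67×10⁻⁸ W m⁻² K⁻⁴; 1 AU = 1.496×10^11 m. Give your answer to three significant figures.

d = 1.29 × 1.496×10^11 m = 1.930×10^11 m.
Spreading L over a sphere of radius d: S = 4.58×10^24/(4π·1.93×10^11²) = 9.786 W m⁻².
Only a fraction (1−α) is absorbed and it's spread over 4πR², so ΔF = (1−α)ΔS/4 = -0.04260 W m⁻².

-0.0426 W m⁻²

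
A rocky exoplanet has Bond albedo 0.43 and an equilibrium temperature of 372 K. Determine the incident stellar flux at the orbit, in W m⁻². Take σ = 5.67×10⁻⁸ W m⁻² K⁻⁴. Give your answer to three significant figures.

Invert the energy balance for S: S = 4σT⁴/(1−α).
The emitted flux is σT⁴ = 1086 W m⁻².
S = 4·1086/0.57 = 7620 W m⁻².

7620 W m⁻²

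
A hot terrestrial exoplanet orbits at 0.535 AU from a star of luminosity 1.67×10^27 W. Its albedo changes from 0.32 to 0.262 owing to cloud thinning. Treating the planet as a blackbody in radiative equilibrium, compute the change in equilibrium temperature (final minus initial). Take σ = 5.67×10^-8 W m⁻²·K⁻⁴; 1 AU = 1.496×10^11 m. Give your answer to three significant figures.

d = 0.535 × 1.496×10^11 m = 8.004×10^10 m.
Flux at the orbit: S = L/(4πd²) = 1.67×10^27/(4π·(8.00×10^10)²) = 20750 W m⁻².
With α = 0.32, T₁ = 499.4 K.
With α = 0.262, T₂ = 509.7 K.
Change: 509.7 − 499.4 = 10.32 K.

10.3 K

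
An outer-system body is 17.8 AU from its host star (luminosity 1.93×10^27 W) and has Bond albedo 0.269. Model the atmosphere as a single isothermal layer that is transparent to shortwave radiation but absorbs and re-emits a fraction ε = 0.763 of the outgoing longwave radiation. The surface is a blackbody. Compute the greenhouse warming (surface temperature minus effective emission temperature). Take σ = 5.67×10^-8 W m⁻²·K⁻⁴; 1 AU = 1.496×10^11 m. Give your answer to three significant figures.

Orbital distance: d = 17.8 AU = 2.663×10^12 m.
Spreading L over a sphere of radius d: S = 1.93×10^27/(4π·2.66×10^12²) = 21.66 W m⁻².
At the top of the atmosphere, σT_e⁴ = S(1−α)/4 = 3.958 W m⁻², giving T_e = 91.41 K.
For a single slab of emissivity ε, T_s⁴ = 2T_e⁴/(2−ε); thus T_s = 91.41·(1.617)^(1/4) = 103.1 K.
T_s − T_e = 103.1 − 91.41 = 11.67 K.

11.7 K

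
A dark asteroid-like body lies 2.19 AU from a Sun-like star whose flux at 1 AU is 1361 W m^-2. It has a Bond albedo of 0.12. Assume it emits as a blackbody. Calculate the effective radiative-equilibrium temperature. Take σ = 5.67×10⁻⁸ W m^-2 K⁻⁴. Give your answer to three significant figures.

182 K

By the inverse-square law, S = 1361/2.19² = 283.8 W m^-2.
Averaging over the sphere, the absorbed flux is S(1−α)/4 = 62.43 W m^-2.
Balancing against σT⁴: T = (62.43/5.67×10⁻⁸)^(1/4) = 182.2 K.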